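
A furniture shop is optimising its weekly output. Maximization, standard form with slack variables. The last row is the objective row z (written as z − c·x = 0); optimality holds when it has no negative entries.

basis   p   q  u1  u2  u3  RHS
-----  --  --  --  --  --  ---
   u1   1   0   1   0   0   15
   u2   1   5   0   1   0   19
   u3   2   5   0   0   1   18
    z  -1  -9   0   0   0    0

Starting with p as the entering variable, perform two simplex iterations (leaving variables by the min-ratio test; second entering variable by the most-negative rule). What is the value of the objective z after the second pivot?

Ratio test on column p — row 1: 15/1 = 15; row 2: 19/1 = 19; row 3: 18/2 = 9. Minimum is 9 at row 3 (u3 leaves); pivot element 2.
Pivot on row 3; the z-row RHS becomes 0 − (-1)·9 = 9.
Next entering variable (most negative z-row entry -13/2): q.
Ratio test on column q — row 1: entry -5/2 ≤ 0; row 2: 10/(5/2) = 4; row 3: 9/(5/2) = 18/5. Minimum is 18/5 at row 3 (p leaves); pivot element 5/2.
After the second pivot the z-row RHS is 9 − (-13/2)·(18/5) = 162/5.

162/5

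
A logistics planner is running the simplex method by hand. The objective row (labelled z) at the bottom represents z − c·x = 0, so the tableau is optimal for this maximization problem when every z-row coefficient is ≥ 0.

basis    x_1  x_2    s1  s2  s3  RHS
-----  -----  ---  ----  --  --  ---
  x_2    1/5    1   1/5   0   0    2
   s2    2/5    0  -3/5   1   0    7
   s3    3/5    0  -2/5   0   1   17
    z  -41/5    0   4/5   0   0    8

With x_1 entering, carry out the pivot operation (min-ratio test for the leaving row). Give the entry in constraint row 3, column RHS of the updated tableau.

Ratio test on column x_1 — row 1: 2/(1/5) = 10; row 2: 7/(2/5) = 35/2; row 3: 17/(3/5) = 85/3. Minimum is 10 at row 1 (x_2 leaves); pivot element 1/5.
Divide row 1 by 1/5; eliminate column x_1 from the other rows.
Row 3 update in column RHS: 17 − (3/5)·10 = 11.

11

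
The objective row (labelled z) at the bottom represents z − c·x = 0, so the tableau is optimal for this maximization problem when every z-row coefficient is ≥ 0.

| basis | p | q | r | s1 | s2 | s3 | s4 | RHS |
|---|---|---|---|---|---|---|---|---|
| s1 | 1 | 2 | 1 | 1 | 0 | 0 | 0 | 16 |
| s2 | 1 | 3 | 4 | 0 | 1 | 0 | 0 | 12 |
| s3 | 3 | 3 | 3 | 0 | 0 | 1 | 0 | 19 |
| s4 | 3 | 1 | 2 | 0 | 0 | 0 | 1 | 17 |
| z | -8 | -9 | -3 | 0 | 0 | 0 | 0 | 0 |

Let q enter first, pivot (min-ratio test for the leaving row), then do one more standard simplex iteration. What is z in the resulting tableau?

107/2

Ratio test on column q — row 1: 16/2 = 8; row 2: 12/3 = 4; row 3: 19/3 = 19/3; row 4: 17/1 = 17. Minimum is 4 at row 2 (s2 leaves); pivot element 3.
Pivot on row 2; the z-row RHS becomes 0 − (-9)·4 = 36.
Next entering variable (most negative z-row entry -5): p.
Ratio test on column p — row 1: 8/(1/3) = 24; row 2: 4/(1/3) = 12; row 3: 7/2 = 7/2; row 4: 13/(8/3) = 39/8. Minimum is 7/2 at row 3 (s3 leaves); pivot element 2.
After the second pivot the z-row RHS is 36 − (-5)·(7/2) = 107/2.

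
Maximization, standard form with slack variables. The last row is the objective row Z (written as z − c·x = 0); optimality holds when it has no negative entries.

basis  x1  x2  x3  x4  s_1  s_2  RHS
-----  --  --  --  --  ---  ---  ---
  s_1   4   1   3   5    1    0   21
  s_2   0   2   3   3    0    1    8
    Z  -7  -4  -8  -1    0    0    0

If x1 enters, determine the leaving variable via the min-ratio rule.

Column x1 entries and ratios — s_1: 21/4 = 21/4; s_2: 0 ≤ 0, skip.
Smallest ratio is 21/4 in the row of s_1, so s_1 leaves.

s_1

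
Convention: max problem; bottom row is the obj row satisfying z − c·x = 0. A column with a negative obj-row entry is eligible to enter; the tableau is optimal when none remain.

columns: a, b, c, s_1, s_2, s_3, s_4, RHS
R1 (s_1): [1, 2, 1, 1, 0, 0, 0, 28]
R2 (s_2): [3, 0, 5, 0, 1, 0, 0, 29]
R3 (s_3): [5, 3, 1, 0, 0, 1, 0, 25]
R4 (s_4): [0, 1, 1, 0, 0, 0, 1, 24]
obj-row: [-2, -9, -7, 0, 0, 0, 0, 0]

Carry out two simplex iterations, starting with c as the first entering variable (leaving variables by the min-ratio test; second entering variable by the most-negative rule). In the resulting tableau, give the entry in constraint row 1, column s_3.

Ratio test on column c — row 1: 28/1 = 28; row 2: 29/5 = 29/5; row 3: 25/1 = 25; row 4: 24/1 = 24. Minimum is 29/5 at row 2 (s_2 leaves); pivot element 5.
Divide row 2 by 5; eliminate column c from the other rows.
Second iteration: most negative obj-row entry is -9 in column b, so b enters.
Ratio test on column b — row 1: (111/5)/2 = 111/10; row 2: entry 0 ≤ 0; row 3: (96/5)/3 = 32/5; row 4: (91/5)/1 = 91/5. Minimum is 32/5 at row 3 (s_3 leaves); pivot element 3.
Divide row 3 by 3; eliminate column b from the other rows.
After both pivots, the entry at constraint row 1, column s_3 is -2/3.

-2/3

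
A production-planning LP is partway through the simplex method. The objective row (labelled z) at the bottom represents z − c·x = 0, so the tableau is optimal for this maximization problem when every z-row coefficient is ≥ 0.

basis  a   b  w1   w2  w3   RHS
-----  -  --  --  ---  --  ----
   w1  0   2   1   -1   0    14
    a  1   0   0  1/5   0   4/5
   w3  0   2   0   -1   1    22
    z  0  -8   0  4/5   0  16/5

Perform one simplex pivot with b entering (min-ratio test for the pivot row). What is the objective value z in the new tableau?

Ratio test on column b — row 1: 14/2 = 7; row 2: entry 0 ≤ 0; row 3: 22/2 = 11. Minimum is 7 at row 1 (w1 leaves); pivot element 2.
Pivot on row 1; the z-row RHS becomes 16/5 − (-8)·7 = 296/5.

296/5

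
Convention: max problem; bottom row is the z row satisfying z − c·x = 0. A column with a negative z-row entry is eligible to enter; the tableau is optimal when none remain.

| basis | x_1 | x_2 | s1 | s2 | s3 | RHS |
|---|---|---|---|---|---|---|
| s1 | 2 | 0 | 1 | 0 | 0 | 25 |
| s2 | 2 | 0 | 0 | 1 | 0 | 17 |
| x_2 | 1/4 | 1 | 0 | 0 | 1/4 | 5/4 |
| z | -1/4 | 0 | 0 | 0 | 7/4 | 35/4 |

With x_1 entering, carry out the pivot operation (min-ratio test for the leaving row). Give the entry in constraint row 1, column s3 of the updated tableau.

Ratio test on column x_1 — row 1: 25/2 = 25/2; row 2: 17/2 = 17/2; row 3: (5/4)/(1/4) = 5. Minimum is 5 at row 3 (x_2 leaves); pivot element 1/4.
Divide row 3 by 1/4; eliminate column x_1 from the other rows.
Row 1 update in column s3: 0 − 2·1 = -2.

-2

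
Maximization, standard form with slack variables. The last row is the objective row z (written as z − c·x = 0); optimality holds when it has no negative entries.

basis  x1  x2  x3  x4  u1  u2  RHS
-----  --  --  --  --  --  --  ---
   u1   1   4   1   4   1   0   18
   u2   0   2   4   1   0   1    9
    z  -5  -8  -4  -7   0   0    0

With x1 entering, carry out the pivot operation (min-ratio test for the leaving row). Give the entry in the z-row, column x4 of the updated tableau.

13

Ratio test on column x1 — row 1: 18/1 = 18; row 2: entry 0 ≤ 0. Minimum is 18 at row 1 (u1 leaves); pivot element 1.
Divide row 1 by 1; eliminate column x1 from the other rows.
z-row update in column x4: -7 − (-5)·4 = 13.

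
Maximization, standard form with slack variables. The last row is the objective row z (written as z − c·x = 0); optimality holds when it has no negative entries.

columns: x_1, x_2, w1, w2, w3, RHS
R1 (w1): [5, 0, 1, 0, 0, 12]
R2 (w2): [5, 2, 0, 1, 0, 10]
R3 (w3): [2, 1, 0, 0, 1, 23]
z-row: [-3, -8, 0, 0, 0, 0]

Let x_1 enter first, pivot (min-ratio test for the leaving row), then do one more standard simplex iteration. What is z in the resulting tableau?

Ratio test on column x_1 — row 1: 12/5 = 12/5; row 2: 10/5 = 2; row 3: 23/2 = 23/2. Minimum is 2 at row 2 (w2 leaves); pivot element 5.
Pivot on row 2; the z-row RHS becomes 0 − (-3)·2 = 6.
Next entering variable (most negative z-row entry -34/5): x_2.
Ratio test on column x_2 — row 1: entry -2 ≤ 0; row 2: 2/(2/5) = 5; row 3: 19/(1/5) = 95. Minimum is 5 at row 2 (x_1 leaves); pivot element 2/5.
After the second pivot the z-row RHS is 6 − (-34/5)·5 = 40.

40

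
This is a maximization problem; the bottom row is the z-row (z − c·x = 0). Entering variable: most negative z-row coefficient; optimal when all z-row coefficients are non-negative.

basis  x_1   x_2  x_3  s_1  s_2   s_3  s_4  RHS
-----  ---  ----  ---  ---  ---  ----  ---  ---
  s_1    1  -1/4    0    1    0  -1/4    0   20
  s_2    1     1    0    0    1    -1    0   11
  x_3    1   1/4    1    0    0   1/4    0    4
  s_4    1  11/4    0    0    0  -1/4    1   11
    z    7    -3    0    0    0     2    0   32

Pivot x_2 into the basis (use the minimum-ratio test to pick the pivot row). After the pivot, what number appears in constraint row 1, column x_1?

12/11

Ratio test on column x_2 — row 1: entry -1/4 ≤ 0; row 2: 11/1 = 11; row 3: 4/(1/4) = 16; row 4: 11/(11/4) = 4. Minimum is 4 at row 4 (s_4 leaves); pivot element 11/4.
Divide row 4 by 11/4; eliminate column x_2 from the other rows.
Row 1 update in column x_1: 1 − (-1/4)·(4/11) = 12/11.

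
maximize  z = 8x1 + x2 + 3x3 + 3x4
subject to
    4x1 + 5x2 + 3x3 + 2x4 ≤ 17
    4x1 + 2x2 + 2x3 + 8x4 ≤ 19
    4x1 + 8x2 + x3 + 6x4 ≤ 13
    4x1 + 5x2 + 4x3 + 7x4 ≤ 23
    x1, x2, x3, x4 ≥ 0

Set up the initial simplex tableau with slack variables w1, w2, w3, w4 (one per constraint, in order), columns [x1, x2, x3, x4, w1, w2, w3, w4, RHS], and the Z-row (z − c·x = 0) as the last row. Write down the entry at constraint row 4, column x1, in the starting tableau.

4

Constraint 4 has coefficient 4 on x1.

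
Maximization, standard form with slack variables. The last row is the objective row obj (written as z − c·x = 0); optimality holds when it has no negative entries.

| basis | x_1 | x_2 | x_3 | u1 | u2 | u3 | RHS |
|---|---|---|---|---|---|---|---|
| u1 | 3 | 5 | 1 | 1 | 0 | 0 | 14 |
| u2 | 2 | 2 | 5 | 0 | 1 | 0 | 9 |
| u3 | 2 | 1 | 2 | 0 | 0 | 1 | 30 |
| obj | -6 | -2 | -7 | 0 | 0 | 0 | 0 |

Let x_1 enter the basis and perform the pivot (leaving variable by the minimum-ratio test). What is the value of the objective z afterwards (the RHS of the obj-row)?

Ratio test on column x_1 — row 1: 14/3 = 14/3; row 2: 9/2 = 9/2; row 3: 30/2 = 15. Minimum is 9/2 at row 2 (u2 leaves); pivot element 2.
Pivot on row 2; the obj-row RHS becomes 0 − (-6)·(9/2) = 27.

27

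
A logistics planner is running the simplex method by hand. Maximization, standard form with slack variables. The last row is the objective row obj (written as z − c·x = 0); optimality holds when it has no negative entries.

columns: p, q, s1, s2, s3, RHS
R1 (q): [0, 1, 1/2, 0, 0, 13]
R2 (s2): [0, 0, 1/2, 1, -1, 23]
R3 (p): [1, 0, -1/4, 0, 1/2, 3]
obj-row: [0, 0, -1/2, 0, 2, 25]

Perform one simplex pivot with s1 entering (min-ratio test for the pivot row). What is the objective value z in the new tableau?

38

Ratio test on column s1 — row 1: 13/(1/2) = 26; row 2: 23/(1/2) = 46; row 3: entry -1/4 ≤ 0. Minimum is 26 at row 1 (q leaves); pivot element 1/2.
Pivot on row 1; the obj-row RHS becomes 25 − (-1/2)·26 = 38.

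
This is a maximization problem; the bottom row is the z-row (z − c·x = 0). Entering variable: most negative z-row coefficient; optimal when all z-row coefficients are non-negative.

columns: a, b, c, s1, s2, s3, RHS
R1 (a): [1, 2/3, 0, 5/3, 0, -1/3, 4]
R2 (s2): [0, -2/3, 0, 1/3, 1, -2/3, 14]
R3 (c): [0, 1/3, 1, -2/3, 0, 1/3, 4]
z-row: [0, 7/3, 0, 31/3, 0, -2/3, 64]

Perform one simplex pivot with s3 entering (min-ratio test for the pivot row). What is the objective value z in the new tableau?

72

Ratio test on column s3 — row 1: entry -1/3 ≤ 0; row 2: entry -2/3 ≤ 0; row 3: 4/(1/3) = 12. Minimum is 12 at row 3 (c leaves); pivot element 1/3.
Pivot on row 3; the z-row RHS becomes 64 − (-2/3)·12 = 72.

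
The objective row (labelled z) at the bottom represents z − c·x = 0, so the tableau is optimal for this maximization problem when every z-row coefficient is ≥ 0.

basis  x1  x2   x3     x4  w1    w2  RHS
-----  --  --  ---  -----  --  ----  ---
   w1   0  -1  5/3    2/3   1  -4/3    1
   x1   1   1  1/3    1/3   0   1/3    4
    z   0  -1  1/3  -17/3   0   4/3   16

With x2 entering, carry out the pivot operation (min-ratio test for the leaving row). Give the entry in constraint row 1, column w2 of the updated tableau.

Ratio test on column x2 — row 1: entry -1 ≤ 0; row 2: 4/1 = 4. Minimum is 4 at row 2 (x1 leaves); pivot element 1.
Divide row 2 by 1; eliminate column x2 from the other rows.
Row 1 update in column w2: -4/3 − (-1)·(1/3) = -1.

-1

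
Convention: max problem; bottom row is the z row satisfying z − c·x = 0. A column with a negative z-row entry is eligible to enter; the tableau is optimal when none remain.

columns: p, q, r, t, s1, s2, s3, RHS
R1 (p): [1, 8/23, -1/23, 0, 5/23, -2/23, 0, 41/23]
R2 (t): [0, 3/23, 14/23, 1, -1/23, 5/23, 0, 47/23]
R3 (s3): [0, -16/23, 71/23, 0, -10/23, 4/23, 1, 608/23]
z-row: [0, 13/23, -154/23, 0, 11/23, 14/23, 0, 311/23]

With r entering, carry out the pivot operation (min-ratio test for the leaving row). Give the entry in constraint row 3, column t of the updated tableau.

Ratio test on column r — row 1: entry -1/23 ≤ 0; row 2: (47/23)/(14/23) = 47/14; row 3: (608/23)/(71/23) = 608/71. Minimum is 47/14 at row 2 (t leaves); pivot element 14/23.
Divide row 2 by 14/23; eliminate column r from the other rows.
Row 3 update in column t: 0 − (71/23)·(23/14) = -71/14.

-71/14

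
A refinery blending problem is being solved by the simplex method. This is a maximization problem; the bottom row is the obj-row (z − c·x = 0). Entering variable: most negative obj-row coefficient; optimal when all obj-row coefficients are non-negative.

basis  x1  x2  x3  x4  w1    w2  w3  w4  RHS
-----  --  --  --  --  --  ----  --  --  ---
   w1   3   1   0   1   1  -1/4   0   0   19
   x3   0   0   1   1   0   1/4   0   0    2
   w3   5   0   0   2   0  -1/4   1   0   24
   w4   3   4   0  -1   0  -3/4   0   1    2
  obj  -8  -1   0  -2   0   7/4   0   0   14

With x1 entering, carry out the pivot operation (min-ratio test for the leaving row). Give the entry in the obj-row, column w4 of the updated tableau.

Ratio test on column x1 — row 1: 19/3 = 19/3; row 2: entry 0 ≤ 0; row 3: 24/5 = 24/5; row 4: 2/3 = 2/3. Minimum is 2/3 at row 4 (w4 leaves); pivot element 3.
Divide row 4 by 3; eliminate column x1 from the other rows.
obj-row update in column w4: 0 − (-8)·(1/3) = 8/3.

8/3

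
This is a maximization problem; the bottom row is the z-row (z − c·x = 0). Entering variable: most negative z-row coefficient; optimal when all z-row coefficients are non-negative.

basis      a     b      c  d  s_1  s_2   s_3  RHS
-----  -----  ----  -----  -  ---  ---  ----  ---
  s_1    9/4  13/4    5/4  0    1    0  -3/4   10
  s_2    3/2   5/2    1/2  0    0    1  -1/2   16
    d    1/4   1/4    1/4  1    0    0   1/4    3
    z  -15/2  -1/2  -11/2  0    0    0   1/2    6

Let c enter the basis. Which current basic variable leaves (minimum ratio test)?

Column c entries and ratios — s_1: 10/(5/4) = 8; s_2: 16/(1/2) = 32; d: 3/(1/4) = 12.
Smallest ratio is 8 in the row of s_1, so s_1 leaves.

s_1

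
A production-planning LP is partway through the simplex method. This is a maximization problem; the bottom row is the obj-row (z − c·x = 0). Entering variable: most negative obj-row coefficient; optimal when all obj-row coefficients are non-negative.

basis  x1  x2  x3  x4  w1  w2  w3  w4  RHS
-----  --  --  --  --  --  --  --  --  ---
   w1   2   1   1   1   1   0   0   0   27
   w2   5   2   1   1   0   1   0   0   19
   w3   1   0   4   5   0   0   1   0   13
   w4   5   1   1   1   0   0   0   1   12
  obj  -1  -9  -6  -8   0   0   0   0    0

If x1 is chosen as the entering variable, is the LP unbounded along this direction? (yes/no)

Column x1 has positive entries in row(s) 1, 2, 3, 4, so the ratio test bounds it — not unbounded.

no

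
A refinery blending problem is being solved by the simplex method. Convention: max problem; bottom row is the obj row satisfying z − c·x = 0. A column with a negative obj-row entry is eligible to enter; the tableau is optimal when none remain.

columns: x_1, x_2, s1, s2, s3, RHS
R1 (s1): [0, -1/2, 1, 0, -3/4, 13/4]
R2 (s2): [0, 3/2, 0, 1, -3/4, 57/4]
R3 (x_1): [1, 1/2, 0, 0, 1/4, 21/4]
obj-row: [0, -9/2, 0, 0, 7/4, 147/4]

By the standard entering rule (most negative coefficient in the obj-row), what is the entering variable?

Negative obj-row entries: x_2: -9/2.
The most negative is -9/2 in column x_2, so x_2 enters.

x_2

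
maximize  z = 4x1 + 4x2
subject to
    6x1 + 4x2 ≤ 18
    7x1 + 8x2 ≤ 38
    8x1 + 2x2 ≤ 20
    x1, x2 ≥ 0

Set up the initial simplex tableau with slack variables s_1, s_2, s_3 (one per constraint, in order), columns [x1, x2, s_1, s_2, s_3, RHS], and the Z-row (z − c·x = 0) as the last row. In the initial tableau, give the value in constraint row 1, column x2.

Constraint 1 has coefficient 4 on x2.

4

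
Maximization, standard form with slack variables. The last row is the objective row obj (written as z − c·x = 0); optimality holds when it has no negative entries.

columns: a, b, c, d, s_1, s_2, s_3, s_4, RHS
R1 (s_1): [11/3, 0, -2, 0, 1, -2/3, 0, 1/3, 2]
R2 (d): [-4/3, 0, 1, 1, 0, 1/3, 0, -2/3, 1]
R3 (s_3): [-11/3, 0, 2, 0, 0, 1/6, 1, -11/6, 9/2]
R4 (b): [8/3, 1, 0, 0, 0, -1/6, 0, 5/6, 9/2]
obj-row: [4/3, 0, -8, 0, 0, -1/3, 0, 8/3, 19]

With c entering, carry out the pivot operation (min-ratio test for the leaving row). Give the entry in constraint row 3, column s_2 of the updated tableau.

Ratio test on column c — row 1: entry -2 ≤ 0; row 2: 1/1 = 1; row 3: (9/2)/2 = 9/4; row 4: entry 0 ≤ 0. Minimum is 1 at row 2 (d leaves); pivot element 1.
Divide row 2 by 1; eliminate column c from the other rows.
Row 3 update in column s_2: 1/6 − 2·(1/3) = -1/2.

-1/2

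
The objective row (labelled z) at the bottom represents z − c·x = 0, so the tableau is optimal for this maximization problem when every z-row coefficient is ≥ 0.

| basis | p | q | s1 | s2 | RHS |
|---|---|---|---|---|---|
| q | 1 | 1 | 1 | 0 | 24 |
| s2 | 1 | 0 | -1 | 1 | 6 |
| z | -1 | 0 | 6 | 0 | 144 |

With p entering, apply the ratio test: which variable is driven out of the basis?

s2

Column p entries and ratios — q: 24/1 = 24; s2: 6/1 = 6.
Smallest ratio is 6 in the row of s2, so s2 leaves.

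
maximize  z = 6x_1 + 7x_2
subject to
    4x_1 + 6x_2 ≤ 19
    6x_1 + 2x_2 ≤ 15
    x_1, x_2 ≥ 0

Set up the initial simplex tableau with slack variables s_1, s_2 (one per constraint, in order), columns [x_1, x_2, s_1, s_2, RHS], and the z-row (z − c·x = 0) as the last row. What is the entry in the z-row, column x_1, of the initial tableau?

-6

The z-row carries the negated objective coefficients: the x_1 entry is -6.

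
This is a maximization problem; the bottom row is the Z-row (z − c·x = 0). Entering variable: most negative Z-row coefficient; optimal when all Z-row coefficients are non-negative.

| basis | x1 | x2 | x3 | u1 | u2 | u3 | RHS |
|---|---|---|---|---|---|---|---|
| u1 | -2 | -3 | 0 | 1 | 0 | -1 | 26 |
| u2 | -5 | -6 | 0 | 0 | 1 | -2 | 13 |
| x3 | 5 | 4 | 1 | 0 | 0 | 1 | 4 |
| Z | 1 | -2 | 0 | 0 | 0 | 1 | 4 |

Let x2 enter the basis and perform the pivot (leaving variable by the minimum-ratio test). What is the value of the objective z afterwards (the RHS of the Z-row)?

6

Ratio test on column x2 — row 1: entry -3 ≤ 0; row 2: entry -6 ≤ 0; row 3: 4/4 = 1. Minimum is 1 at row 3 (x3 leaves); pivot element 4.
Pivot on row 3; the Z-row RHS becomes 4 − (-2)·1 = 6.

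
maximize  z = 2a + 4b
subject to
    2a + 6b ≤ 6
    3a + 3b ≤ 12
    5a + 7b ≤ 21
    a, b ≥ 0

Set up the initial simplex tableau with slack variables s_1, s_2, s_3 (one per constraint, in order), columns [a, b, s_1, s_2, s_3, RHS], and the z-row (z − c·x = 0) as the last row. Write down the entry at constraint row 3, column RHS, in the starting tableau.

21

The RHS of constraint 3 is b_3 = 21.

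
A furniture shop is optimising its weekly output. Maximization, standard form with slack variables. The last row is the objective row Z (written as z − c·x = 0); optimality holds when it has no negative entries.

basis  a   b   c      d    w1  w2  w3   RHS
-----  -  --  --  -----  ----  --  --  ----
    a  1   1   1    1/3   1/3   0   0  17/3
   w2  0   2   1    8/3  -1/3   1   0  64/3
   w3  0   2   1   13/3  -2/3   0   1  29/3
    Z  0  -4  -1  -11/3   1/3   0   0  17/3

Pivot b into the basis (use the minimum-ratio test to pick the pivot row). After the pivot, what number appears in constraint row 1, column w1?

2/3

Ratio test on column b — row 1: (17/3)/1 = 17/3; row 2: (64/3)/2 = 32/3; row 3: (29/3)/2 = 29/6. Minimum is 29/6 at row 3 (w3 leaves); pivot element 2.
Divide row 3 by 2; eliminate column b from the other rows.
Row 1 update in column w1: 1/3 − 1·(-1/3) = 2/3.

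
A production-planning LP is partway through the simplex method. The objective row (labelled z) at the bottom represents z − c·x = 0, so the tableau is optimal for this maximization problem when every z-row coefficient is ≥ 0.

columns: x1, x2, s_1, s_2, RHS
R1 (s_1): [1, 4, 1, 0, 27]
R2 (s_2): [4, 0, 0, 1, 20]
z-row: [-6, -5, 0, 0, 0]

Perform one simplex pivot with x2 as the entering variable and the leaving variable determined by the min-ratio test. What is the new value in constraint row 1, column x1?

Ratio test on column x2 — row 1: 27/4 = 27/4; row 2: entry 0 ≤ 0. Minimum is 27/4 at row 1 (s_1 leaves); pivot element 4.
Divide row 1 by 4; eliminate column x2 from the other rows.
In the new row 1, the x1 entry is the old entry divided by the pivot: 1/4 = 1/4.

1/4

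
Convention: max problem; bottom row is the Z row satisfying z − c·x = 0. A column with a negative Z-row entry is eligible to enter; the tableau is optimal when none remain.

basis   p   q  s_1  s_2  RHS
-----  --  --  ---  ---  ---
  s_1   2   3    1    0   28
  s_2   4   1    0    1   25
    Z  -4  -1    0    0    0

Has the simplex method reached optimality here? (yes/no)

The Z-row has a negative entry -4 in column p, so it is not optimal.

no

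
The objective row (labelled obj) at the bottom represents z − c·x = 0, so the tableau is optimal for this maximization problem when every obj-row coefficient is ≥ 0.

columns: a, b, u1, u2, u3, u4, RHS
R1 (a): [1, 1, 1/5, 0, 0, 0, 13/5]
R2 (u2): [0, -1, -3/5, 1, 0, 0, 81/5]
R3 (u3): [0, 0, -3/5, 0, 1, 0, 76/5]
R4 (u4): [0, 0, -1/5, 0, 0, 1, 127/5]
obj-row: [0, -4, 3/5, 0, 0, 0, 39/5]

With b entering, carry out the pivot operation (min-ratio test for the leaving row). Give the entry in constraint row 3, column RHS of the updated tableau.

76/5

Ratio test on column b — row 1: (13/5)/1 = 13/5; row 2: entry -1 ≤ 0; row 3: entry 0 ≤ 0; row 4: entry 0 ≤ 0. Minimum is 13/5 at row 1 (a leaves); pivot element 1.
Divide row 1 by 1; eliminate column b from the other rows.
Row 3 update in column RHS: 76/5 − 0·(13/5) = 76/5.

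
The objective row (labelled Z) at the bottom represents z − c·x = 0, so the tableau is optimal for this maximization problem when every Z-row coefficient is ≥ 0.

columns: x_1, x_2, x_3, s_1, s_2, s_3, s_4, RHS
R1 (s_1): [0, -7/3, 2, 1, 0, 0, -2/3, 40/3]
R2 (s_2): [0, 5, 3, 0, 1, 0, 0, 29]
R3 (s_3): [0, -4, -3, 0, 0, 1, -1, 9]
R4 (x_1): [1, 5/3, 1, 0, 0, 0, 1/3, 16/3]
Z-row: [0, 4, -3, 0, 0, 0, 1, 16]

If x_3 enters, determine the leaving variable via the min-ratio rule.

Column x_3 entries and ratios — s_1: (40/3)/2 = 20/3; s_2: 29/3 = 29/3; s_3: -3 ≤ 0, skip; x_1: (16/3)/1 = 16/3.
Smallest ratio is 16/3 in the row of x_1, so x_1 leaves.

x_1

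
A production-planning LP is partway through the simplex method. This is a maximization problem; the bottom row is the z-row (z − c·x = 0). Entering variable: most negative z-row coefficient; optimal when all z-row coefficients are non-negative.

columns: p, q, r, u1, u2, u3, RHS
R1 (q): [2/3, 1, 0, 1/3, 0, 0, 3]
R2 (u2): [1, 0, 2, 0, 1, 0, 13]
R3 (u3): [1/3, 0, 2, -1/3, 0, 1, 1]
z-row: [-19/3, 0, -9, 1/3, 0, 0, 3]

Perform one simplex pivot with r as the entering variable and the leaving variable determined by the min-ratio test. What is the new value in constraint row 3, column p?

1/6

Ratio test on column r — row 1: entry 0 ≤ 0; row 2: 13/2 = 13/2; row 3: 1/2 = 1/2. Minimum is 1/2 at row 3 (u3 leaves); pivot element 2.
Divide row 3 by 2; eliminate column r from the other rows.
In the new row 3, the p entry is the old entry divided by the pivot: (1/3)/2 = 1/6.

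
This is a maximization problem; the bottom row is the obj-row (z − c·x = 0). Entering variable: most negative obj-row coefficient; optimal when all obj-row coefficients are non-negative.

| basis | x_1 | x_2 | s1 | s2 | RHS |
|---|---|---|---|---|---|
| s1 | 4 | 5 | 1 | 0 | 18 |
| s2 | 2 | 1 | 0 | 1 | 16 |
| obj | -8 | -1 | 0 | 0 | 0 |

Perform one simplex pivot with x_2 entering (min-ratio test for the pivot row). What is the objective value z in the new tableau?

18/5

Ratio test on column x_2 — row 1: 18/5 = 18/5; row 2: 16/1 = 16. Minimum is 18/5 at row 1 (s1 leaves); pivot element 5.
Pivot on row 1; the obj-row RHS becomes 0 − (-1)·(18/5) = 18/5.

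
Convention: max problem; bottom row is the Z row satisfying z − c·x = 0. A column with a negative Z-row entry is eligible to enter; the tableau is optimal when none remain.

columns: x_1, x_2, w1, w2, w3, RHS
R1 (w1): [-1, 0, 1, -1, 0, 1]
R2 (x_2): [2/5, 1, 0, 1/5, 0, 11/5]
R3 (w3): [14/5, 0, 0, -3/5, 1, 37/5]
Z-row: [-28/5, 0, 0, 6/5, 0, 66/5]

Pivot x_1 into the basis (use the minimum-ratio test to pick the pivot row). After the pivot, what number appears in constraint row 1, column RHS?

51/14

Ratio test on column x_1 — row 1: entry -1 ≤ 0; row 2: (11/5)/(2/5) = 11/2; row 3: (37/5)/(14/5) = 37/14. Minimum is 37/14 at row 3 (w3 leaves); pivot element 14/5.
Divide row 3 by 14/5; eliminate column x_1 from the other rows.
Row 1 update in column RHS: 1 − (-1)·(37/14) = 51/14.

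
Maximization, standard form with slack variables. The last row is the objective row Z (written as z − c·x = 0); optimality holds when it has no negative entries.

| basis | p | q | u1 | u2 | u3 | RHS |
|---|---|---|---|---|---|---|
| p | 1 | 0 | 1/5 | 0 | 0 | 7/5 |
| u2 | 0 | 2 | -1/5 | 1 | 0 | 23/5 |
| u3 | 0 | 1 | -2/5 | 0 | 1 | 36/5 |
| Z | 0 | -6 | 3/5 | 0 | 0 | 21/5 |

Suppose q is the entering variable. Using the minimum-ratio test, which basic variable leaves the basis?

u2

Column q entries and ratios — p: 0 ≤ 0, skip; u2: (23/5)/2 = 23/10; u3: (36/5)/1 = 36/5.
Smallest ratio is 23/10 in the row of u2, so u2 leaves.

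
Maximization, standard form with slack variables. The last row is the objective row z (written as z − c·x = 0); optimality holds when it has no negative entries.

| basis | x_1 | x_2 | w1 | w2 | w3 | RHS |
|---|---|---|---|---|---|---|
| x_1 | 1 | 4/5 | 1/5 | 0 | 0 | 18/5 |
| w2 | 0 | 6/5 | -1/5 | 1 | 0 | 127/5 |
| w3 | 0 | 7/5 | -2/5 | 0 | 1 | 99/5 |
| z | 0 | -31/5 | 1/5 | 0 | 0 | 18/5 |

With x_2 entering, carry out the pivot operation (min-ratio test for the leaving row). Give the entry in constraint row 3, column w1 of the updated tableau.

-3/4

Ratio test on column x_2 — row 1: (18/5)/(4/5) = 9/2; row 2: (127/5)/(6/5) = 127/6; row 3: (99/5)/(7/5) = 99/7. Minimum is 9/2 at row 1 (x_1 leaves); pivot element 4/5.
Divide row 1 by 4/5; eliminate column x_2 from the other rows.
Row 3 update in column w1: -2/5 − (7/5)·(1/4) = -3/4.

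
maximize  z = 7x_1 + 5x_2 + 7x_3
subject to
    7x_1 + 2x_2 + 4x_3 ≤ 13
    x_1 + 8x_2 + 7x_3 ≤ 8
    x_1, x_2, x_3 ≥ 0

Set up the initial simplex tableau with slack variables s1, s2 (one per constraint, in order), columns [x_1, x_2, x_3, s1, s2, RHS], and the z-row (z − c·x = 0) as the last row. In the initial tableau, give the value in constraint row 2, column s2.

1

Slack s2 belongs to constraint 2; its column is the unit vector e_2, so the entry in row 2 is 1.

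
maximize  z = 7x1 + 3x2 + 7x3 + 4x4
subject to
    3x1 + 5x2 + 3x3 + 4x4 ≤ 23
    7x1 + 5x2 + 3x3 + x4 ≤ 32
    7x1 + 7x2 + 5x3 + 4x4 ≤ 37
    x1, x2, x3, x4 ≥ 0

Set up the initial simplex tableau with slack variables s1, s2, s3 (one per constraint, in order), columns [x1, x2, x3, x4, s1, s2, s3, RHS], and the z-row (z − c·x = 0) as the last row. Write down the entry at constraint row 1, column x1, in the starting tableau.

3

Constraint 1 has coefficient 3 on x1.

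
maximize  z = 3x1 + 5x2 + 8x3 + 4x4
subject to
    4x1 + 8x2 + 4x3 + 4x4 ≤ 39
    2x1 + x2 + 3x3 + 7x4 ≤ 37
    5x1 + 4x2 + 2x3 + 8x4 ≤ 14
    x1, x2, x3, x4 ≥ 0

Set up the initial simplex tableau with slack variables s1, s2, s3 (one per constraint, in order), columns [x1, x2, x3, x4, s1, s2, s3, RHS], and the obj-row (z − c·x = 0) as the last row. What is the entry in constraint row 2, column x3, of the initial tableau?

3

Constraint 2 has coefficient 3 on x3.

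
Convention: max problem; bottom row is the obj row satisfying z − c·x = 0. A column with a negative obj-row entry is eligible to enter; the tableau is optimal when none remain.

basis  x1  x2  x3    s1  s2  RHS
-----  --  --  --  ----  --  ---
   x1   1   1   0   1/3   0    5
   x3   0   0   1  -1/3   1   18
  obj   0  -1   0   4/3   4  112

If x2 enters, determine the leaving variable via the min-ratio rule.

Column x2 entries and ratios — x1: 5/1 = 5; x3: 0 ≤ 0, skip.
Smallest ratio is 5 in the row of x1, so x1 leaves.

x1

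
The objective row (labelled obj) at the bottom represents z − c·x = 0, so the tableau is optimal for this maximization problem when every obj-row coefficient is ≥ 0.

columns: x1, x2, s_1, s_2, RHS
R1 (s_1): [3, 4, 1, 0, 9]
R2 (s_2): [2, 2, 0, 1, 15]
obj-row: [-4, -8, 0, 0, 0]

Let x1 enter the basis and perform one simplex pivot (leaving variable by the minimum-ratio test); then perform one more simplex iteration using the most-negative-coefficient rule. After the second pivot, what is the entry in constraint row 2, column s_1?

Ratio test on column x1 — row 1: 9/3 = 3; row 2: 15/2 = 15/2. Minimum is 3 at row 1 (s_1 leaves); pivot element 3.
Divide row 1 by 3; eliminate column x1 from the other rows.
Second iteration: most negative obj-row entry is -8/3 in column x2, so x2 enters.
Ratio test on column x2 — row 1: 3/(4/3) = 9/4; row 2: entry -2/3 ≤ 0. Minimum is 9/4 at row 1 (x1 leaves); pivot element 4/3.
Divide row 1 by 4/3; eliminate column x2 from the other rows.
After both pivots, the entry at constraint row 2, column s_1 is -1/2.

-1/2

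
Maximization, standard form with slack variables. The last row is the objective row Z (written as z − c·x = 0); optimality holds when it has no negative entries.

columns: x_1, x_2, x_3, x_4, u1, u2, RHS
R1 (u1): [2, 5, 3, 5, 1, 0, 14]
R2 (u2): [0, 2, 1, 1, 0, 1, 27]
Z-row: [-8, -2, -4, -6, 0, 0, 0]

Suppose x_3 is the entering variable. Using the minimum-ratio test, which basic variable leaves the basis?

Column x_3 entries and ratios — u1: 14/3 = 14/3; u2: 27/1 = 27.
Smallest ratio is 14/3 in the row of u1, so u1 leaves.

u1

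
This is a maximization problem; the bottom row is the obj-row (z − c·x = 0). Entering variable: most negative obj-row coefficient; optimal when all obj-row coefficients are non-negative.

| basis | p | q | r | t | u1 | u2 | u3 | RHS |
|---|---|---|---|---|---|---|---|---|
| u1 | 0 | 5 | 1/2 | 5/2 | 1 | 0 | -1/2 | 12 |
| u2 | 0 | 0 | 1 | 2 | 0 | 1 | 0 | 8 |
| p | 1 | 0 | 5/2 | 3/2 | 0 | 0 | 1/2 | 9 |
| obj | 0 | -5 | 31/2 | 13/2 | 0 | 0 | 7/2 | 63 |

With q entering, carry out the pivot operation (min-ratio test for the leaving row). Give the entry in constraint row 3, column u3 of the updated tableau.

1/2

Ratio test on column q — row 1: 12/5 = 12/5; row 2: entry 0 ≤ 0; row 3: entry 0 ≤ 0. Minimum is 12/5 at row 1 (u1 leaves); pivot element 5.
Divide row 1 by 5; eliminate column q from the other rows.
Row 3 update in column u3: 1/2 − 0·(-1/10) = 1/2.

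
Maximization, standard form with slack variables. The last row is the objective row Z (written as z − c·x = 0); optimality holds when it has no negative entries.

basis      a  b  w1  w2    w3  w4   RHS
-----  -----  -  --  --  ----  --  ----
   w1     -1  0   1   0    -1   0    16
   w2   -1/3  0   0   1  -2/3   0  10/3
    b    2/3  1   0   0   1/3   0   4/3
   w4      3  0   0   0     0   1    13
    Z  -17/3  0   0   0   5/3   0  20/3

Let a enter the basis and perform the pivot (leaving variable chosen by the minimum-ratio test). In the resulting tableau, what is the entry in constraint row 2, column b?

Ratio test on column a — row 1: entry -1 ≤ 0; row 2: entry -1/3 ≤ 0; row 3: (4/3)/(2/3) = 2; row 4: 13/3 = 13/3. Minimum is 2 at row 3 (b leaves); pivot element 2/3.
Divide row 3 by 2/3; eliminate column a from the other rows.
Row 2 update in column b: 0 − (-1/3)·(3/2) = 1/2.

1/2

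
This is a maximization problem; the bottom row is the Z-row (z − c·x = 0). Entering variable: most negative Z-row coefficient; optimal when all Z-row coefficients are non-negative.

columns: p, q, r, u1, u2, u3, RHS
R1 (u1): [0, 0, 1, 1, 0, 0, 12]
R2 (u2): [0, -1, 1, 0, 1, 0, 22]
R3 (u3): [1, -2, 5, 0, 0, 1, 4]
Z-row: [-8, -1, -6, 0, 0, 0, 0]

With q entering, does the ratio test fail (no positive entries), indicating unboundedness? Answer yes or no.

Every constraint-row entry in column q is ≤ 0, so increasing q is unbounded.

yes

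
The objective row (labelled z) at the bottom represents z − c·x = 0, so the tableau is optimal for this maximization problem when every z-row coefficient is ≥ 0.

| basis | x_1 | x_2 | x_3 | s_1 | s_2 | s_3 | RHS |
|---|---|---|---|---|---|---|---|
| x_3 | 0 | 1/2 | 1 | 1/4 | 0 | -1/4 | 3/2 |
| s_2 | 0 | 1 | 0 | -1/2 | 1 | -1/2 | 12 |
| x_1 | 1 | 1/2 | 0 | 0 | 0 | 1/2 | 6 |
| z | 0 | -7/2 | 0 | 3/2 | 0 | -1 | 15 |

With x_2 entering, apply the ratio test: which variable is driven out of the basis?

x_3

Column x_2 entries and ratios — x_3: (3/2)/(1/2) = 3; s_2: 12/1 = 12; x_1: 6/(1/2) = 12.
Smallest ratio is 3 in the row of x_3, so x_3 leaves.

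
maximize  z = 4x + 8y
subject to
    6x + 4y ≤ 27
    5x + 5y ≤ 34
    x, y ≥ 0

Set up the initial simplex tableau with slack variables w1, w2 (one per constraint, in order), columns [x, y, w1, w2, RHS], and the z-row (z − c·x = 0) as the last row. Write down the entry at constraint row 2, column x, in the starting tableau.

5

Constraint 2 has coefficient 5 on x.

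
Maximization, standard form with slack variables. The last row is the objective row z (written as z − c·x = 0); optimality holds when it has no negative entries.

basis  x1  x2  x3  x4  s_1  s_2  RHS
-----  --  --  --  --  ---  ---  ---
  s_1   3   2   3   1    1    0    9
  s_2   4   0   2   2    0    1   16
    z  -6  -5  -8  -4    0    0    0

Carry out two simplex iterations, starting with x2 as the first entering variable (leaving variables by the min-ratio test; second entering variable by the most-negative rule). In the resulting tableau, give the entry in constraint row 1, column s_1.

Ratio test on column x2 — row 1: 9/2 = 9/2; row 2: entry 0 ≤ 0. Minimum is 9/2 at row 1 (s_1 leaves); pivot element 2.
Divide row 1 by 2; eliminate column x2 from the other rows.
Second iteration: most negative z-row entry is -3/2 in column x4, so x4 enters.
Ratio test on column x4 — row 1: (9/2)/(1/2) = 9; row 2: 16/2 = 8. Minimum is 8 at row 2 (s_2 leaves); pivot element 2.
Divide row 2 by 2; eliminate column x4 from the other rows.
After both pivots, the entry at constraint row 1, column s_1 is 1/2.

1/2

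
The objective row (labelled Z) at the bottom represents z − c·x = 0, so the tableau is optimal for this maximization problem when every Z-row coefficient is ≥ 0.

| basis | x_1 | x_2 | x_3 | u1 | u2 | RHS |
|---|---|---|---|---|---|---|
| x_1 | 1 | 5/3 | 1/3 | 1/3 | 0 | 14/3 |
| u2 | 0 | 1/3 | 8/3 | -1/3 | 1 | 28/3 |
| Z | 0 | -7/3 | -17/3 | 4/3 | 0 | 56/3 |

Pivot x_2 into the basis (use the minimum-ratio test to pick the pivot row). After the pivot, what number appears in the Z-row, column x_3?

-26/5

Ratio test on column x_2 — row 1: (14/3)/(5/3) = 14/5; row 2: (28/3)/(1/3) = 28. Minimum is 14/5 at row 1 (x_1 leaves); pivot element 5/3.
Divide row 1 by 5/3; eliminate column x_2 from the other rows.
Z-row update in column x_3: -17/3 − (-7/3)·(1/5) = -26/5.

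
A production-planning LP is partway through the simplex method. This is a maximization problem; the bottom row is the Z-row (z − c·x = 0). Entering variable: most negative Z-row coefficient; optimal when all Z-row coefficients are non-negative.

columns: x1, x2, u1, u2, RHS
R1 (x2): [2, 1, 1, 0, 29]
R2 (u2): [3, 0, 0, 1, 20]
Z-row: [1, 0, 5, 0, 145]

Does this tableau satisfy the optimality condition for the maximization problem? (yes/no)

yes

Every Z-row coefficient is ≥ 0, so the tableau is optimal.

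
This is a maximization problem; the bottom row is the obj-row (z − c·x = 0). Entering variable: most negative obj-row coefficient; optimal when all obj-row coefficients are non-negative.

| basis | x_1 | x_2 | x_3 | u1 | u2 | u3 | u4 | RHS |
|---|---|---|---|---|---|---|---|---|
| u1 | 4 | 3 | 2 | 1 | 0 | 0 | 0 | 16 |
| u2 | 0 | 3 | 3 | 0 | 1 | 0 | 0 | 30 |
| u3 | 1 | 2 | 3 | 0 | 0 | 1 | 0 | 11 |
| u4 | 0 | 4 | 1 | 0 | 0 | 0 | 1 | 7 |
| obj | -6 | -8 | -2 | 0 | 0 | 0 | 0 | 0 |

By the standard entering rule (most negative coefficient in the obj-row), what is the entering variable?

Negative obj-row entries: x_1: -6, x_2: -8, x_3: -2.
The most negative is -8 in column x_2, so x_2 enters.

x_2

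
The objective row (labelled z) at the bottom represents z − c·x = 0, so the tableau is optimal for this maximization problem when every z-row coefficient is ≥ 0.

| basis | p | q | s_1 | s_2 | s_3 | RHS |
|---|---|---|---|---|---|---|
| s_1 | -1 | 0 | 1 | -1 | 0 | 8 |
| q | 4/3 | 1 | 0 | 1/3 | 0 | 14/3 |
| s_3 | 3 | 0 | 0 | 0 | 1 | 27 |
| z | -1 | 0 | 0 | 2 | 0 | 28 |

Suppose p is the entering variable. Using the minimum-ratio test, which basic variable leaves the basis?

q

Column p entries and ratios — s_1: -1 ≤ 0, skip; q: (14/3)/(4/3) = 7/2; s_3: 27/3 = 9.
Smallest ratio is 7/2 in the row of q, so q leaves.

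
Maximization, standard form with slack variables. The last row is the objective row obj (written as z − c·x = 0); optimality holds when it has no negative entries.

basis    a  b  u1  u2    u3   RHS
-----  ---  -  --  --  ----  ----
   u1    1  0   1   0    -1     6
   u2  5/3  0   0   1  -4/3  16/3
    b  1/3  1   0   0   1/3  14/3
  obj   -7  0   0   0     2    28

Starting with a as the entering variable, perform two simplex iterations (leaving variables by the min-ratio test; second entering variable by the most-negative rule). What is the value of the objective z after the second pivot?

Ratio test on column a — row 1: 6/1 = 6; row 2: (16/3)/(5/3) = 16/5; row 3: (14/3)/(1/3) = 14. Minimum is 16/5 at row 2 (u2 leaves); pivot element 5/3.
Pivot on row 2; the obj-row RHS becomes 28 − (-7)·(16/5) = 252/5.
Next entering variable (most negative obj-row entry -18/5): u3.
Ratio test on column u3 — row 1: entry -1/5 ≤ 0; row 2: entry -4/5 ≤ 0; row 3: (18/5)/(3/5) = 6. Minimum is 6 at row 3 (b leaves); pivot element 3/5.
After the second pivot the obj-row RHS is 252/5 − (-18/5)·6 = 72.

72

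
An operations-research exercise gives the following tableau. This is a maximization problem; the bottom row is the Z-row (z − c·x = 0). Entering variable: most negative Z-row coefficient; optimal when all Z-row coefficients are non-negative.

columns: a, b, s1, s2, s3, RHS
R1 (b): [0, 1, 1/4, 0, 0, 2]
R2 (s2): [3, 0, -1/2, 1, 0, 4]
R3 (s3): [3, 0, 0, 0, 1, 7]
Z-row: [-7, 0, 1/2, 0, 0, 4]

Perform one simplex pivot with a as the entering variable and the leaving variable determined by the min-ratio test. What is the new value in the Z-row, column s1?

Ratio test on column a — row 1: entry 0 ≤ 0; row 2: 4/3 = 4/3; row 3: 7/3 = 7/3. Minimum is 4/3 at row 2 (s2 leaves); pivot element 3.
Divide row 2 by 3; eliminate column a from the other rows.
Z-row update in column s1: 1/2 − (-7)·(-1/6) = -2/3.

-2/3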